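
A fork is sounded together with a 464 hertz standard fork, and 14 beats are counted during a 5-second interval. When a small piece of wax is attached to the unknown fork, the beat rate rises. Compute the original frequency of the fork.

461.2 Hz

Beat frequency = 14/5 = 2.8 Hz.
|f − 464| = 2.8, so the fork was at either 461.2 Hz or 466.8 Hz.
Loading a fork with wax lowers its frequency; the adjustment lowers the fork's frequency.
The beat rate rose, so the adjustment moved the fork further from 464 Hz — it was already below the reference.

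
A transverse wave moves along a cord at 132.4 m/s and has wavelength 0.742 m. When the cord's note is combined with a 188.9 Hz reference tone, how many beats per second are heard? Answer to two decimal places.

10.46 Hz

Source frequency f = v/λ = 132.4/0.742 = 178.4367 Hz.
f_beat = |178.4367 − 188.9| = 10.46 Hz.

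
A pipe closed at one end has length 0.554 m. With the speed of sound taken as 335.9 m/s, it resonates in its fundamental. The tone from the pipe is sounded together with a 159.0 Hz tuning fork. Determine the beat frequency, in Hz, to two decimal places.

Closed pipe (odd harmonics): f_n = n·v/(4L) = 1·335.9/(4·0.554) = 151.5794 Hz.
f_beat = |151.5794 − 159.0| = 7.42 Hz.

7.42 Hz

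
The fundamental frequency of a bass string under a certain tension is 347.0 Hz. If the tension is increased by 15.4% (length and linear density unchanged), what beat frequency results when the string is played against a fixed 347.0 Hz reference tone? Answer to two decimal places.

For a string, f ∝ √T, so the new frequency is 347.0·√1.154 = 372.7626 Hz.
f_beat = |372.7626 − 347.0| = 25.76 Hz.

25.76 Hz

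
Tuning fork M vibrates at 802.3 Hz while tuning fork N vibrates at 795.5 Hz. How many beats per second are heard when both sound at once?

Beats arise from superposition of two nearby frequencies; the beat rate is |f₁ − f₂|.
|802.3 − 795.5| = 6.8 Hz.

6.8 Hz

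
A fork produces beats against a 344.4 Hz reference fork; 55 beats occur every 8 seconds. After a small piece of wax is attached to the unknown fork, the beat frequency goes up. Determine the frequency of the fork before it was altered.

Beat frequency = 55/8 = 6.875 Hz.
|f − 344.4| = 6.875, so the fork was at either 337.525 Hz or 351.275 Hz.
Loading a fork with wax lowers its frequency; the adjustment lowers the fork's frequency.
The beat rate rose, so the adjustment moved the fork further from 344.4 Hz — it was already below the reference.

337.525 Hz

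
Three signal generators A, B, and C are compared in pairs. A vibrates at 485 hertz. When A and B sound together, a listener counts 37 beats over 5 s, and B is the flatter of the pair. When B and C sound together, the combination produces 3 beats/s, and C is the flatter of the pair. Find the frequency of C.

A–B: Beat frequency = 37/5 = 7.4 Hz.
B is below A, so f_B = 485 − 7.4 = 477.6 Hz.
C is below B, so f_C = 477.6 − 3 = 474.6 Hz.

474.6 Hz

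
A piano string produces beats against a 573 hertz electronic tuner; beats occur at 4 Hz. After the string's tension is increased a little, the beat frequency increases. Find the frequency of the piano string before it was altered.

|f − 573| = 4, so the piano string was at either 569 Hz or 577 Hz.
Higher tension means higher frequency; the adjustment raises the piano string's frequency.
The beat rate rose, so the adjustment moved the piano string further from 573 Hz — it was already above the reference.

577 Hz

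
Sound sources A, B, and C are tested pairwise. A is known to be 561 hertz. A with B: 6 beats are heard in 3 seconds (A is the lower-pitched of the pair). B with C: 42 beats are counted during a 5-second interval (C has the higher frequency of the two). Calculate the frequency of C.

A–B: Beat frequency = 6/3 = 2 Hz.
B is above A, so f_B = 561 + 2 = 563 Hz.
B–C: Beat frequency = 42/5 = 8.4 Hz.
C is above B, so f_C = 563 + 8.4 = 571.4 Hz.

571.4 Hz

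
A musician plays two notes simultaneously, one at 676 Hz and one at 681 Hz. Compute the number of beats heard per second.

The beat frequency equals the magnitude of the frequency difference.
|676 − 681| = 5 Hz.

5 Hz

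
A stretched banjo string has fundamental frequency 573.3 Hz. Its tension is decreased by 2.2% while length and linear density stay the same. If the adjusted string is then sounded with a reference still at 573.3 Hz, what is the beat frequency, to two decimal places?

6.34 Hz

For a string, f ∝ √T, so the new frequency is 573.3·√0.978 = 566.9586 Hz.
f_beat = |566.9586 − 573.3| = 6.34 Hz.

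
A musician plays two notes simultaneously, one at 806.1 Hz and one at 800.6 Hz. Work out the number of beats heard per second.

5.5 Hz

The beat frequency equals the magnitude of the frequency difference.
|806.1 − 800.6| = 5.5 Hz.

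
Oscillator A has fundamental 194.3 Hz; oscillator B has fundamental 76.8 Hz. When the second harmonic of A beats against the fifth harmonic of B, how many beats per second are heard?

Second harmonic of the first: 2·194.3 = 388.6 Hz.
Fifth harmonic of the second: 5·76.8 = 384.0 Hz.
f_beat = |388.6 − 384.0| = 4.6 Hz.

4.6 Hz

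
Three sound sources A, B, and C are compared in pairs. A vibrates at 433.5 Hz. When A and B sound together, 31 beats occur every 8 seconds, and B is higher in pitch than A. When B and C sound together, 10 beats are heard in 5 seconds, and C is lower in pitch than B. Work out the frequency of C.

435.375 Hz

A–B: Beat frequency = 31/8 = 3.875 Hz.
B is above A, so f_B = 433.5 + 3.875 = 437.375 Hz.
B–C: Beat frequency = 10/5 = 2 Hz.
C is below B, so f_C = 437.375 − 2 = 435.375 Hz.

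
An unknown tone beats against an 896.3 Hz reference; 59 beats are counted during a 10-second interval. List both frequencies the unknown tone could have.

Beat frequency = 59/10 = 5.9 Hz.
|f − 896.3| = 5.9, so f = 896.3 ± 5.9.

890.4 Hz or 902.2 Hz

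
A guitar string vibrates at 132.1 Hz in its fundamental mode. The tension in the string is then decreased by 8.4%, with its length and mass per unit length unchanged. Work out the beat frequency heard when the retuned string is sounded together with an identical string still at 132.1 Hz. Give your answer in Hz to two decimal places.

5.67 Hz

For a string, f ∝ √T, so the new frequency is 132.1·√0.916 = 126.4301 Hz.
f_beat = |126.4301 − 132.1| = 5.67 Hz.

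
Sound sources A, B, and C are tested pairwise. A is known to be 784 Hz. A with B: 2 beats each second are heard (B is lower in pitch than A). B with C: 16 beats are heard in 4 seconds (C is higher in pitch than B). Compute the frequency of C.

786 Hz

B is below A, so f_B = 784 − 2 = 782 Hz.
B–C: Beat frequency = 16/4 = 4 Hz.
C is above B, so f_C = 782 + 4 = 786 Hz.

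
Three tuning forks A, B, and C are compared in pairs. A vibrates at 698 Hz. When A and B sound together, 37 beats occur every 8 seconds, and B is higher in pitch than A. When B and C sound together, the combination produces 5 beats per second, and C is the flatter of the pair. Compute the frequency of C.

A–B: Beat frequency = 37/8 = 4.625 Hz.
B is above A, so f_B = 698 + 4.625 = 702.625 Hz.
C is below B, so f_C = 702.625 − 5 = 697.625 Hz.

697.625 Hz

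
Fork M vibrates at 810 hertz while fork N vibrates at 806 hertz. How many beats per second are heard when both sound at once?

4 Hz

The beat frequency equals the magnitude of the frequency difference.
|810 − 806| = 4 Hz.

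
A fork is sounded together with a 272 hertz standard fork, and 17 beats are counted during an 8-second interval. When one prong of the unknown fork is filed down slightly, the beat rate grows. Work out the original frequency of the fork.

274.125 Hz

Beat frequency = 17/8 = 2.125 Hz.
|f − 272| = 2.125, so the fork was at either 269.875 Hz or 274.125 Hz.
Filing a prong removes mass and raises the fork's frequency; the adjustment raises the fork's frequency.
The beat rate rose, so the adjustment moved the fork further from 272 Hz — it was already above the reference.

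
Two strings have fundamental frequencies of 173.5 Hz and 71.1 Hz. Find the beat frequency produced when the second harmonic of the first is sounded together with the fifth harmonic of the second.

Second harmonic of the first: 2·173.5 = 347.0 Hz.
Fifth harmonic of the second: 5·71.1 = 355.5 Hz.
f_beat = |347.0 − 355.5| = 8.5 Hz.

8.5 Hz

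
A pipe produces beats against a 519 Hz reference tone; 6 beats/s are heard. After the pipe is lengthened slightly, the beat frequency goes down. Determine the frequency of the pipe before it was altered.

525 Hz

|f − 519| = 6, so the pipe was at either 513 Hz or 525 Hz.
A longer pipe has a lower fundamental; the adjustment lowers the pipe's frequency.
The beat rate fell, so the adjustment moved the pipe toward 519 Hz — it must have started above the reference.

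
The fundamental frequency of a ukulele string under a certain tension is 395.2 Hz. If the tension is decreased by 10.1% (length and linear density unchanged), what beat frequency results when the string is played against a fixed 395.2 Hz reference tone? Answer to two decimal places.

For a string, f ∝ √T, so the new frequency is 395.2·√0.899 = 374.7113 Hz.
f_beat = |374.7113 − 395.2| = 20.49 Hz.

20.49 Hz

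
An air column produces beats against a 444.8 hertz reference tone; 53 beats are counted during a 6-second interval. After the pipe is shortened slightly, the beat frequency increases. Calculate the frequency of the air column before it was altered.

Beat frequency = 53/6 = 8.8333 Hz.
|f − 444.8| = 8.8333, so the air column was at either 435.9667 Hz or 453.6333 Hz.
A shorter pipe has a higher fundamental; the adjustment raises the air column's frequency.
The beat rate rose, so the adjustment moved the air column further from 444.8 Hz — it was already above the reference.

453.6333 Hz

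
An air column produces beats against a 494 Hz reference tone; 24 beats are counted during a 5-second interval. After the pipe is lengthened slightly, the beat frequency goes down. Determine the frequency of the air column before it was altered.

498.8 Hz

Beat frequency = 24/5 = 4.8 Hz.
|f − 494| = 4.8, so the air column was at either 489.2 Hz or 498.8 Hz.
A longer pipe has a lower fundamental; the adjustment lowers the air column's frequency.
The beat rate fell, so the adjustment moved the air column toward 494 Hz — it must have started above the reference.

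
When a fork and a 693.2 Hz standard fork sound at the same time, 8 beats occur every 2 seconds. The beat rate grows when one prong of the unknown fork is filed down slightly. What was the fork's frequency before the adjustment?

697.2 Hz

Beat frequency = 8/2 = 4 Hz.
|f − 693.2| = 4, so the fork was at either 689.2 Hz or 697.2 Hz.
Filing a prong removes mass and raises the fork's frequency; the adjustment raises the fork's frequency.
The beat rate rose, so the adjustment moved the fork further from 693.2 Hz — it was already above the reference.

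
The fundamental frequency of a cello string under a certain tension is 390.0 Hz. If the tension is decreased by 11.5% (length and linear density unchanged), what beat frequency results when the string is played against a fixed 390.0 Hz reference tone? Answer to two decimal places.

23.11 Hz

For a string, f ∝ √T, so the new frequency is 390.0·√0.885 = 366.8903 Hz.
f_beat = |366.8903 − 390.0| = 23.11 Hz.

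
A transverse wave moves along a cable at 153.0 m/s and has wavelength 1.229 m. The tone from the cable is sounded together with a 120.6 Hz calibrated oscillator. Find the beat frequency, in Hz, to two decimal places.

3.89 Hz

Source frequency f = v/λ = 153.0/1.229 = 124.4915 Hz.
f_beat = |124.4915 − 120.6| = 3.89 Hz.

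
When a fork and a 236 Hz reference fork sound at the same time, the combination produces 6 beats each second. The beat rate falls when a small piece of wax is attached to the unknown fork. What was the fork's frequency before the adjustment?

|f − 236| = 6, so the fork was at either 230 Hz or 242 Hz.
Loading a fork with wax lowers its frequency; the adjustment lowers the fork's frequency.
The beat rate fell, so the adjustment moved the fork toward 236 Hz — it must have started above the reference.

242 Hz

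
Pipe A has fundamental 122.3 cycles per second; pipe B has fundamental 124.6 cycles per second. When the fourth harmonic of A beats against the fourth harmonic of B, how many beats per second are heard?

9.2 Hz

Fourth harmonic of the first: 4·122.3 = 489.2 Hz.
Fourth harmonic of the second: 4·124.6 = 498.4 Hz.
f_beat = |489.2 − 498.4| = 9.2 Hz.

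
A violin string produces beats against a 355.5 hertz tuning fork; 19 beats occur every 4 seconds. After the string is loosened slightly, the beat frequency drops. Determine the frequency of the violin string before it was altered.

Beat frequency = 19/4 = 4.75 Hz.
|f − 355.5| = 4.75, so the violin string was at either 350.75 Hz or 360.25 Hz.
Reducing tension lowers a string's frequency; the adjustment lowers the violin string's frequency.
The beat rate fell, so the adjustment moved the violin string toward 355.5 Hz — it must have started above the reference.

360.25 Hz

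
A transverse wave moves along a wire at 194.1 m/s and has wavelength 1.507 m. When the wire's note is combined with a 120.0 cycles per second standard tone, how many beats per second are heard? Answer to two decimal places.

8.80 Hz

Source frequency f = v/λ = 194.1/1.507 = 128.7989 Hz.
f_beat = |128.7989 − 120.0| = 8.80 Hz.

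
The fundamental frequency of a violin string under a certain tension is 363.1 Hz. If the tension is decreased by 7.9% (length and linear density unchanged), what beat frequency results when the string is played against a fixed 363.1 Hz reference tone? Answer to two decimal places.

For a string, f ∝ √T, so the new frequency is 363.1·√0.921 = 348.4625 Hz.
f_beat = |348.4625 − 363.1| = 14.64 Hz.

14.64 Hz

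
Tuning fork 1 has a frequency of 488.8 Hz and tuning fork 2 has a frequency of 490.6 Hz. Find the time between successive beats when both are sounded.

f_beat = |488.8 − 490.6| = 1.8 Hz.
Beat period T = 1 / f_beat = 1 / 1.8 s.

0.556 s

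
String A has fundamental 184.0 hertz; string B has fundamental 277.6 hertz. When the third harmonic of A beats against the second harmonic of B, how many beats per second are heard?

Third harmonic of the first: 3·184.0 = 552.0 Hz.
Second harmonic of the second: 2·277.6 = 555.2 Hz.
f_beat = |552.0 − 555.2| = 3.2 Hz.

3.2 Hz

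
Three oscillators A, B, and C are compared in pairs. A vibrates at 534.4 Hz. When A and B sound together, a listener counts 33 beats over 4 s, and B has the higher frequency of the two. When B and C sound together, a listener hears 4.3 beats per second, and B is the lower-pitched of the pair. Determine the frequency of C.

546.95 Hz

A–B: Beat frequency = 33/4 = 8.25 Hz.
B is above A, so f_B = 534.4 + 8.25 = 542.65 Hz.
C is above B, so f_C = 542.65 + 4.3 = 546.95 Hz.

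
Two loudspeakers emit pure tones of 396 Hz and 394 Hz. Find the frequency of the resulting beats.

2 Hz

The beat frequency equals the magnitude of the frequency difference.
|396 − 394| = 2 Hz.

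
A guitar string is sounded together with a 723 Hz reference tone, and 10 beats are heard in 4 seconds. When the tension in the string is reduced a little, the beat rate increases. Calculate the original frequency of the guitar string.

720.5 Hz

Beat frequency = 10/4 = 2.5 Hz.
|f − 723| = 2.5, so the guitar string was at either 720.5 Hz or 725.5 Hz.
Lower tension means lower frequency; the adjustment lowers the guitar string's frequency.
The beat rate rose, so the adjustment moved the guitar string further from 723 Hz — it was already below the reference.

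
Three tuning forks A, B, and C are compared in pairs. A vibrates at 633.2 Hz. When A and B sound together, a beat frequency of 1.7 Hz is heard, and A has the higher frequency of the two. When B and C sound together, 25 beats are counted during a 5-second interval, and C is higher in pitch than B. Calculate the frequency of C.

B is below A, so f_B = 633.2 − 1.7 = 631.5 Hz.
B–C: Beat frequency = 25/5 = 5 Hz.
C is above B, so f_C = 631.5 + 5 = 636.5 Hz.

636.5 Hz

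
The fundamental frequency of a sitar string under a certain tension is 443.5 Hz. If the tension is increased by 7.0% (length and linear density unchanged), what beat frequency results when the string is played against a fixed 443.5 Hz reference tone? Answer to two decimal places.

For a string, f ∝ √T, so the new frequency is 443.5·√1.070 = 458.7600 Hz.
f_beat = |458.7600 − 443.5| = 15.26 Hz.

15.26 Hz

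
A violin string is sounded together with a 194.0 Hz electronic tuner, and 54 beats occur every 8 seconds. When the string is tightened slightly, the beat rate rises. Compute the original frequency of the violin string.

Beat frequency = 54/8 = 6.75 Hz.
|f − 194.0| = 6.75, so the violin string was at either 187.25 Hz or 200.75 Hz.
Increasing tension raises a string's frequency; the adjustment raises the violin string's frequency.
The beat rate rose, so the adjustment moved the violin string further from 194.0 Hz — it was already above the reference.

200.75 Hz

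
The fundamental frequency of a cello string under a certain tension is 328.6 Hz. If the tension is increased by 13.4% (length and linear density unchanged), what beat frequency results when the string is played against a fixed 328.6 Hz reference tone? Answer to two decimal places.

21.32 Hz

For a string, f ∝ √T, so the new frequency is 328.6·√1.134 = 349.9243 Hz.
f_beat = |349.9243 − 328.6| = 21.32 Hz.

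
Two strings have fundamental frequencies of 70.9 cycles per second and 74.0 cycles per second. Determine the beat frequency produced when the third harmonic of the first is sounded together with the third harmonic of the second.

9.3 Hz

Third harmonic of the first: 3·70.9 = 212.7 Hz.
Third harmonic of the second: 3·74.0 = 222.0 Hz.
f_beat = |212.7 − 222.0| = 9.3 Hz.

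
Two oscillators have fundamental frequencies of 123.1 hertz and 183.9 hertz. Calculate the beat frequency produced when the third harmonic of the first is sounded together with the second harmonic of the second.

1.5 Hz

Third harmonic of the first: 3·123.1 = 369.3 Hz.
Second harmonic of the second: 2·183.9 = 367.8 Hz.
f_beat = |369.3 − 367.8| = 1.5 Hz.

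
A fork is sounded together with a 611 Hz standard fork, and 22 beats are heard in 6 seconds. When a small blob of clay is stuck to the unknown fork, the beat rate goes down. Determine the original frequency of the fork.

614.6667 Hz

Beat frequency = 22/6 = 3.6667 Hz.
|f − 611| = 3.6667, so the fork was at either 607.3333 Hz or 614.6667 Hz.
Adding mass to a fork lowers its frequency; the adjustment lowers the fork's frequency.
The beat rate fell, so the adjustment moved the fork toward 611 Hz — it must have started above the reference.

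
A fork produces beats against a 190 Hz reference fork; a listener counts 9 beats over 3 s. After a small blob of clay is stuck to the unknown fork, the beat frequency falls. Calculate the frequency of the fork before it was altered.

193 Hz

Beat frequency = 9/3 = 3 Hz.
|f − 190| = 3, so the fork was at either 187 Hz or 193 Hz.
Adding mass to a fork lowers its frequency; the adjustment lowers the fork's frequency.
The beat rate fell, so the adjustment moved the fork toward 190 Hz — it must have started above the reference.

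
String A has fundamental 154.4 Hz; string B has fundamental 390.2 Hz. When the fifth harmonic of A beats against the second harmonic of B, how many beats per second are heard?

Fifth harmonic of the first: 5·154.4 = 772.0 Hz.
Second harmonic of the second: 2·390.2 = 780.4 Hz.
f_beat = |772.0 − 780.4| = 8.4 Hz.

8.4 Hz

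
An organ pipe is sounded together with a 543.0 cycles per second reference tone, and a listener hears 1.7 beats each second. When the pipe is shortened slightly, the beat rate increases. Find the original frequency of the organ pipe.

|f − 543.0| = 1.7, so the organ pipe was at either 541.3 Hz or 544.7 Hz.
A shorter pipe has a higher fundamental; the adjustment raises the organ pipe's frequency.
The beat rate rose, so the adjustment moved the organ pipe further from 543.0 Hz — it was already above the reference.

544.7 Hz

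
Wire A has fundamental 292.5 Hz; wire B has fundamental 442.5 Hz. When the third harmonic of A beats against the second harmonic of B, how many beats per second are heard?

Third harmonic of the first: 3·292.5 = 877.5 Hz.
Second harmonic of the second: 2·442.5 = 885.0 Hz.
f_beat = |877.5 − 885.0| = 7.5 Hz.

7.5 Hz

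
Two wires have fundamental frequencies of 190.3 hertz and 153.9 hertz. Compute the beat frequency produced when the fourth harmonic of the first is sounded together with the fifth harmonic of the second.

8.3 Hz

Fourth harmonic of the first: 4·190.3 = 761.2 Hz.
Fifth harmonic of the second: 5·153.9 = 769.5 Hz.
f_beat = |761.2 − 769.5| = 8.3 Hz.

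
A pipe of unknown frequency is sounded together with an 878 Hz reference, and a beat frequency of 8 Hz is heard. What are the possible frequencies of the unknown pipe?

870 Hz or 886 Hz

|f − 878| = 8, so f = 878 ± 8.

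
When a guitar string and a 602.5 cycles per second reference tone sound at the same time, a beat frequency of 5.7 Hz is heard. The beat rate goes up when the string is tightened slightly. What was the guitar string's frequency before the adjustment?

|f − 602.5| = 5.7, so the guitar string was at either 596.8 Hz or 608.2 Hz.
Increasing tension raises a string's frequency; the adjustment raises the guitar string's frequency.
The beat rate rose, so the adjustment moved the guitar string further from 602.5 Hz — it was already above the reference.

608.2 Hz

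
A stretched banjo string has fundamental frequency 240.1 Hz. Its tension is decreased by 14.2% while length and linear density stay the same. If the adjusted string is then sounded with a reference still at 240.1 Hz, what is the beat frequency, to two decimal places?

17.70 Hz

For a string, f ∝ √T, so the new frequency is 240.1·√0.858 = 222.4005 Hz.
f_beat = |222.4005 − 240.1| = 17.70 Hz.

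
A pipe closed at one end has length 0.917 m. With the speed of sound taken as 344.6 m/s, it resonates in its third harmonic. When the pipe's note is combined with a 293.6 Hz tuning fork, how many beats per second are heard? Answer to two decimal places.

Closed pipe (odd harmonics): f_n = n·v/(4L) = 3·344.6/(4·0.917) = 281.8430 Hz.
f_beat = |281.8430 − 293.6| = 11.76 Hz.

11.76 Hz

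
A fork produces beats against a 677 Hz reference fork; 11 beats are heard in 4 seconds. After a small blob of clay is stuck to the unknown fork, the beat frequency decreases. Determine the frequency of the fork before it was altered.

Beat frequency = 11/4 = 2.75 Hz.
|f − 677| = 2.75, so the fork was at either 674.25 Hz or 679.75 Hz.
Adding mass to a fork lowers its frequency; the adjustment lowers the fork's frequency.
The beat rate fell, so the adjustment moved the fork toward 677 Hz — it must have started above the reference.

679.75 Hz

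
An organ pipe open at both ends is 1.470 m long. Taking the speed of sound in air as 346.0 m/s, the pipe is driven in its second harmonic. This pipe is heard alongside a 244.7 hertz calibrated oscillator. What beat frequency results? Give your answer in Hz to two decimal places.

9.33 Hz

Open pipe: f_n = n·v/(2L) = 2·346.0/(2·1.470) = 235.3741 Hz.
f_beat = |235.3741 − 244.7| = 9.33 Hz.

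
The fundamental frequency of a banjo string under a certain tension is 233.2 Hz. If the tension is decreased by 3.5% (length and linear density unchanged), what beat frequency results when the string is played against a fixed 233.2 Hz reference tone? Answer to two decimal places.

For a string, f ∝ √T, so the new frequency is 233.2·√0.965 = 229.0827 Hz.
f_beat = |229.0827 − 233.2| = 4.12 Hz.

4.12 Hz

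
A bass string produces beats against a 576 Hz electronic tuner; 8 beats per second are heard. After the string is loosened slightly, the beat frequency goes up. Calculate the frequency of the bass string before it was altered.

|f − 576| = 8, so the bass string was at either 568 Hz or 584 Hz.
Reducing tension lowers a string's frequency; the adjustment lowers the bass string's frequency.
The beat rate rose, so the adjustment moved the bass string further from 576 Hz — it was already below the reference.

568 Hz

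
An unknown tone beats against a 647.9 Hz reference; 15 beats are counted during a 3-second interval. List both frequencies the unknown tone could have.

Beat frequency = 15/3 = 5 Hz.
|f − 647.9| = 5, so f = 647.9 ± 5.

642.9 Hz or 652.9 Hz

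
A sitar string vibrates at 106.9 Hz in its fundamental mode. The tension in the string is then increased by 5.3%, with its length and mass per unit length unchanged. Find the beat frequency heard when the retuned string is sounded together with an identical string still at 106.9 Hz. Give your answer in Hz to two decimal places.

For a string, f ∝ √T, so the new frequency is 106.9·√1.053 = 109.6963 Hz.
f_beat = |109.6963 − 106.9| = 2.80 Hz.

2.80 Hz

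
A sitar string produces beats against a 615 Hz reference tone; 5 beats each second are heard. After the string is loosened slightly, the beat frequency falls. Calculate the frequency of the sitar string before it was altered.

|f − 615| = 5, so the sitar string was at either 610 Hz or 620 Hz.
Reducing tension lowers a string's frequency; the adjustment lowers the sitar string's frequency.
The beat rate fell, so the adjustment moved the sitar string toward 615 Hz — it must have started above the reference.

620 Hz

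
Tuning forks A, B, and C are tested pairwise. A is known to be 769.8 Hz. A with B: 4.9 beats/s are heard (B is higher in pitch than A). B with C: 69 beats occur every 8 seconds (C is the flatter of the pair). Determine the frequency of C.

766.075 Hz

B is above A, so f_B = 769.8 + 4.9 = 774.7 Hz.
B–C: Beat frequency = 69/8 = 8.625 Hz.
C is below B, so f_C = 774.7 − 8.625 = 766.075 Hz.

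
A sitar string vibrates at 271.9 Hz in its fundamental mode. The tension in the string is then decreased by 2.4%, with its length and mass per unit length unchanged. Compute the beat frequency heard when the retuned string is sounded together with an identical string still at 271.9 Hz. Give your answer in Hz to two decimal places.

3.28 Hz

For a string, f ∝ √T, so the new frequency is 271.9·√0.976 = 268.6174 Hz.
f_beat = |268.6174 − 271.9| = 3.28 Hz.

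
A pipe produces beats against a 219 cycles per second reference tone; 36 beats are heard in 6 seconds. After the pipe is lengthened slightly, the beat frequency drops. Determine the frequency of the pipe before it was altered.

225 Hz

Beat frequency = 36/6 = 6 Hz.
|f − 219| = 6, so the pipe was at either 213 Hz or 225 Hz.
A longer pipe has a lower fundamental; the adjustment lowers the pipe's frequency.
The beat rate fell, so the adjustment moved the pipe toward 219 Hz — it must have started above the reference.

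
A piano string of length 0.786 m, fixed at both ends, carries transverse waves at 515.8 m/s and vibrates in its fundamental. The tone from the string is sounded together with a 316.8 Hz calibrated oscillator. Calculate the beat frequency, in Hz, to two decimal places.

11.32 Hz

For a string fixed at both ends, f_n = n·v/(2L) = 1·515.8/(2·0.786) = 328.1170 Hz.
f_beat = |328.1170 − 316.8| = 11.32 Hz.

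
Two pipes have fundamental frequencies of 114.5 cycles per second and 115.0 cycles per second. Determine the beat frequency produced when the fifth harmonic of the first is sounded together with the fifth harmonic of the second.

Fifth harmonic of the first: 5·114.5 = 572.5 Hz.
Fifth harmonic of the second: 5·115.0 = 575.0 Hz.
f_beat = |572.5 − 575.0| = 2.5 Hz.

2.5 Hz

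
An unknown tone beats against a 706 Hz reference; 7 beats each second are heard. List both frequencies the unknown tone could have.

|f − 706| = 7, so f = 706 ± 7.

699 Hz or 713 Hz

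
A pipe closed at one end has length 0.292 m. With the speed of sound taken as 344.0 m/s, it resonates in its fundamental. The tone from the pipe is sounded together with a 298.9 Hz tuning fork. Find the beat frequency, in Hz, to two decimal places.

4.38 Hz

Closed pipe (odd harmonics): f_n = n·v/(4L) = 1·344.0/(4·0.292) = 294.5205 Hz.
f_beat = |294.5205 − 298.9| = 4.38 Hz.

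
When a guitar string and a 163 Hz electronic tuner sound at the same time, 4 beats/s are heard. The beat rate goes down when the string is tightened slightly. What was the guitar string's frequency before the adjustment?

159 Hz

|f − 163| = 4, so the guitar string was at either 159 Hz or 167 Hz.
Increasing tension raises a string's frequency; the adjustment raises the guitar string's frequency.
The beat rate fell, so the adjustment moved the guitar string toward 163 Hz — it must have started below the reference.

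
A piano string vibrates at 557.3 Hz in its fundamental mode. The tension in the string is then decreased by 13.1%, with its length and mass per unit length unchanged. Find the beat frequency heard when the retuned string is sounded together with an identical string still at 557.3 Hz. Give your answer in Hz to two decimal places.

37.78 Hz

For a string, f ∝ √T, so the new frequency is 557.3·√0.869 = 519.5160 Hz.
f_beat = |519.5160 − 557.3| = 37.78 Hz.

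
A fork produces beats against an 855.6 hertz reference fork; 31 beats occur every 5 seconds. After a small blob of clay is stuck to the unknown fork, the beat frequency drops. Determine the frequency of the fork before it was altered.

Beat frequency = 31/5 = 6.2 Hz.
|f − 855.6| = 6.2, so the fork was at either 849.4 Hz or 861.8 Hz.
Adding mass to a fork lowers its frequency; the adjustment lowers the fork's frequency.
The beat rate fell, so the adjustment moved the fork toward 855.6 Hz — it must have started above the reference.

861.8 Hz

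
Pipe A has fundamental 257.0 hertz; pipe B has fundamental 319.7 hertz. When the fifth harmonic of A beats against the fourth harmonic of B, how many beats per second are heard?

Fifth harmonic of the first: 5·257.0 = 1285.0 Hz.
Fourth harmonic of the second: 4·319.7 = 1278.8 Hz.
f_beat = |1285.0 − 1278.8| = 6.2 Hz.

6.2 Hz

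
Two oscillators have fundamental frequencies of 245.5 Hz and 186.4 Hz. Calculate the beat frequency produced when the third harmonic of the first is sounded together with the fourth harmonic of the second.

Third harmonic of the first: 3·245.5 = 736.5 Hz.
Fourth harmonic of the second: 4·186.4 = 745.6 Hz.
f_beat = |736.5 − 745.6| = 9.1 Hz.

9.1 Hz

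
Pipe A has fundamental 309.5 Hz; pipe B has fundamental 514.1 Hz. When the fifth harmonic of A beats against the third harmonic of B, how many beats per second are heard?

5.2 Hz

Fifth harmonic of the first: 5·309.5 = 1547.5 Hz.
Third harmonic of the second: 3·514.1 = 1542.3 Hz.
f_beat = |1547.5 − 1542.3| = 5.2 Hz.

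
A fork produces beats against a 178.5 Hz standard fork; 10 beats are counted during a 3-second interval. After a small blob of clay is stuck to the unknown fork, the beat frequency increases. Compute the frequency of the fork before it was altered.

Beat frequency = 10/3 = 3.3333 Hz.
|f − 178.5| = 3.3333, so the fork was at either 175.1667 Hz or 181.8333 Hz.
Adding mass to a fork lowers its frequency; the adjustment lowers the fork's frequency.
The beat rate rose, so the adjustment moved the fork further from 178.5 Hz — it was already below the reference.

175.1667 Hz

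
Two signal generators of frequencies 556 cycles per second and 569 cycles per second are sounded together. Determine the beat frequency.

13 Hz

f_beat = |f₁ − f₂|.
|556 − 569| = 13 Hz.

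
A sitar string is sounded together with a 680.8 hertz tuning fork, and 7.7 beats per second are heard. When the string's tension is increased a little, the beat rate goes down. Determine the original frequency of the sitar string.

|f − 680.8| = 7.7, so the sitar string was at either 673.1 Hz or 688.5 Hz.
Higher tension means higher frequency; the adjustment raises the sitar string's frequency.
The beat rate fell, so the adjustment moved the sitar string toward 680.8 Hz — it must have started below the reference.

673.1 Hz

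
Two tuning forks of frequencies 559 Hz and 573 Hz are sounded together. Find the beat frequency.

14 Hz

The beat frequency equals the magnitude of the frequency difference.
|559 − 573| = 14 Hz.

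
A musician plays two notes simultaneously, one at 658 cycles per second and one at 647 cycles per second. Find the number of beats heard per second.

11 Hz

f_beat = |f₁ − f₂|.
|658 − 647| = 11 Hz.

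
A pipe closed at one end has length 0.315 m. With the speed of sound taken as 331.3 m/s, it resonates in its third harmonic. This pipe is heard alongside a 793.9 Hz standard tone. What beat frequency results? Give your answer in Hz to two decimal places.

5.09 Hz

Closed pipe (odd harmonics): f_n = n·v/(4L) = 3·331.3/(4·0.315) = 788.8095 Hz.
f_beat = |788.8095 − 793.9| = 5.09 Hz.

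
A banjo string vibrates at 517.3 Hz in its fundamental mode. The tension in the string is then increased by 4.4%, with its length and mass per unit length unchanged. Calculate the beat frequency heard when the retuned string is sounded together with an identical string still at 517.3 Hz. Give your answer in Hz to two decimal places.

11.26 Hz

For a string, f ∝ √T, so the new frequency is 517.3·√1.044 = 528.5581 Hz.
f_beat = |528.5581 − 517.3| = 11.26 Hz.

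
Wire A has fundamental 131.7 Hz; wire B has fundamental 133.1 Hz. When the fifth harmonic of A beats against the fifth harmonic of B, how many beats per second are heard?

7.0 Hz

Fifth harmonic of the first: 5·131.7 = 658.5 Hz.
Fifth harmonic of the second: 5·133.1 = 665.5 Hz.
f_beat = |658.5 − 665.5| = 7.0 Hz.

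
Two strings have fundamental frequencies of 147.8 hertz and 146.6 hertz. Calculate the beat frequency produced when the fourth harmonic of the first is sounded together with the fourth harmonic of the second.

4.8 Hz

Fourth harmonic of the first: 4·147.8 = 591.2 Hz.
Fourth harmonic of the second: 4·146.6 = 586.4 Hz.
f_beat = |591.2 − 586.4| = 4.8 Hz.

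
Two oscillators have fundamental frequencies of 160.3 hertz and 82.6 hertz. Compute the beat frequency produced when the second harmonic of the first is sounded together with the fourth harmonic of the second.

9.8 Hz

Second harmonic of the first: 2·160.3 = 320.6 Hz.
Fourth harmonic of the second: 4·82.6 = 330.4 Hz.
f_beat = |320.6 − 330.4| = 9.8 Hz.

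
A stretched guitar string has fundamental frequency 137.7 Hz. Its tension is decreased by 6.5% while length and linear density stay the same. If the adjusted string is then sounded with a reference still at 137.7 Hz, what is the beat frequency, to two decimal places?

4.55 Hz

For a string, f ∝ √T, so the new frequency is 137.7·√0.935 = 133.1496 Hz.
f_beat = |133.1496 − 137.7| = 4.55 Hz.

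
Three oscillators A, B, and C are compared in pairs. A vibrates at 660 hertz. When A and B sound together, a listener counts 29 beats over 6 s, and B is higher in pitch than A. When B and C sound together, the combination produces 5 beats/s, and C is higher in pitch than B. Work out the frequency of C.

669.8333 Hz

A–B: Beat frequency = 29/6 = 4.8333 Hz.
B is above A, so f_B = 660 + 4.8333 = 664.8333 Hz.
C is above B, so f_C = 664.8333 + 5 = 669.8333 Hz.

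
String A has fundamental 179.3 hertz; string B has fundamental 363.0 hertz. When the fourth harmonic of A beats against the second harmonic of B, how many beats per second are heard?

8.8 Hz

Fourth harmonic of the first: 4·179.3 = 717.2 Hz.
Second harmonic of the second: 2·363.0 = 726.0 Hz.
f_beat = |717.2 − 726.0| = 8.8 Hz.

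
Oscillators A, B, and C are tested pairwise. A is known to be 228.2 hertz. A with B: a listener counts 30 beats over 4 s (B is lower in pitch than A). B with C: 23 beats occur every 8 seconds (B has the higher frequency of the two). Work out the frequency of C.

A–B: Beat frequency = 30/4 = 7.5 Hz.
B is below A, so f_B = 228.2 − 7.5 = 220.7 Hz.
B–C: Beat frequency = 23/8 = 2.875 Hz.
C is below B, so f_C = 220.7 − 2.875 = 217.825 Hz.

217.825 Hz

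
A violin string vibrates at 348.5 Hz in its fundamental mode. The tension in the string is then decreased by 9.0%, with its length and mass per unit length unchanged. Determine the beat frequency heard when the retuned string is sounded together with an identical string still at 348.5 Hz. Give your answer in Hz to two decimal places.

16.05 Hz

For a string, f ∝ √T, so the new frequency is 348.5·√0.910 = 332.4478 Hz.
f_beat = |332.4478 − 348.5| = 16.05 Hz.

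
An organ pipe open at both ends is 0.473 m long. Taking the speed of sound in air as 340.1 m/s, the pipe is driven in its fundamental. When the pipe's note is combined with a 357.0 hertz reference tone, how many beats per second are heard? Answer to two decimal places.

2.51 Hz

Open pipe: f_n = n·v/(2L) = 1·340.1/(2·0.473) = 359.5137 Hz.
f_beat = |359.5137 − 357.0| = 2.51 Hz.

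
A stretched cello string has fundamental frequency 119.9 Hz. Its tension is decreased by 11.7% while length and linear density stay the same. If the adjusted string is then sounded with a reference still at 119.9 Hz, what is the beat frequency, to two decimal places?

For a string, f ∝ √T, so the new frequency is 119.9·√0.883 = 112.6677 Hz.
f_beat = |112.6677 − 119.9| = 7.23 Hz.

7.23 Hz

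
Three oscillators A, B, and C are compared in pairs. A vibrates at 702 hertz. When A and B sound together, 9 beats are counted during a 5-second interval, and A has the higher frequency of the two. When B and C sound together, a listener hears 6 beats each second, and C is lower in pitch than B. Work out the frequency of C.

694.2 Hz

A–B: Beat frequency = 9/5 = 1.8 Hz.
B is below A, so f_B = 702 − 1.8 = 700.2 Hz.
C is below B, so f_C = 700.2 − 6 = 694.2 Hz.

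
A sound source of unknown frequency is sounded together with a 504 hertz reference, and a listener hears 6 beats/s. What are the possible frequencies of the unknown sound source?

|f − 504| = 6, so f = 504 ± 6.

498 Hz or 510 Hz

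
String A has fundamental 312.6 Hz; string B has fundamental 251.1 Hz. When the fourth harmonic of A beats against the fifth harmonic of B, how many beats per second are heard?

5.1 Hz

Fourth harmonic of the first: 4·312.6 = 1250.4 Hz.
Fifth harmonic of the second: 5·251.1 = 1255.5 Hz.
f_beat = |1250.4 − 1255.5| = 5.1 Hz.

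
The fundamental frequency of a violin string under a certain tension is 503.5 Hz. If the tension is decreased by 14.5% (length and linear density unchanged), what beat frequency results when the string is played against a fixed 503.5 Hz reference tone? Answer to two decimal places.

37.93 Hz

For a string, f ∝ √T, so the new frequency is 503.5·√0.855 = 465.5674 Hz.
f_beat = |465.5674 − 503.5| = 37.93 Hz.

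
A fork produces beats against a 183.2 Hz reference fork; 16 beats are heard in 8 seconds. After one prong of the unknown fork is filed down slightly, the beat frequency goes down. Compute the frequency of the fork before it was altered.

Beat frequency = 16/8 = 2 Hz.
|f − 183.2| = 2, so the fork was at either 181.2 Hz or 185.2 Hz.
Filing a prong removes mass and raises the fork's frequency; the adjustment raises the fork's frequency.
The beat rate fell, so the adjustment moved the fork toward 183.2 Hz — it must have started below the reference.

181.2 Hz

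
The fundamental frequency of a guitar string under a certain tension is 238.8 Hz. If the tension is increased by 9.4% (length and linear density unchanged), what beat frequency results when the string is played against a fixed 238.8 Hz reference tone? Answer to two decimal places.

For a string, f ∝ √T, so the new frequency is 238.8·√1.094 = 249.7716 Hz.
f_beat = |249.7716 − 238.8| = 10.97 Hz.

10.97 Hz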